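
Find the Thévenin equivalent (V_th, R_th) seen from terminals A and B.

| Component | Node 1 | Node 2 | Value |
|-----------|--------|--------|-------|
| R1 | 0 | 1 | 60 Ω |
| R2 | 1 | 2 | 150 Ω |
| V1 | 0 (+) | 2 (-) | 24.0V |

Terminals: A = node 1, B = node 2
Step 1 — V_th is the open-circuit voltage V_A - V_B (nothing connected across the terminals).
Nodal analysis, taking node 2 as the 0 V reference.
Source V1 fixes V_0 = 24 V.
KCL at each unknown node (sum of currents leaving = 0; resistances in Ω):
  Node 1: (V_1 - 24)/60 + (V_1 - 0)/150 = 0
Collecting terms: 0.02333 × V_1 = 0.4  =>  V_1 = 17.14 V
V_th = V_1 - V_2 = 17.14 - 0 = 17.14 V
Step 2 — R_th: zero the source — replace V1 by a short circuit (node 2 merges into node 0) — and find the resistance seen between A (node 1) and B (node 0).
Reduce the network between node 1 (A) and node 0 (B) by series/parallel combination:
  Rp1 = R1 ‖ R2 (parallel, both between nodes 0 and 1) = 1/(1/60 + 1/150) = 42.86 Ω
R_th = 42.86 Ω

Final answer: V_th = 17.14 V, R_th = 42.86 Ω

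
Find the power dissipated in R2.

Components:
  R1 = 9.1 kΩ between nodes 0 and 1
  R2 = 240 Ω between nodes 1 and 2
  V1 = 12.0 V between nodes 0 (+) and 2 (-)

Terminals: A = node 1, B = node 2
Nodal analysis, taking node 2 as the 0 V reference.
Source V1 fixes V_0 = 12 V.
KCL at each unknown node (sum of currents leaving = 0; resistances in Ω):
  Node 1: (V_1 - 12)/9100 + (V_1 - 0)/240 = 0
Collecting terms: 0.004277 × V_1 = 0.001319  =>  V_1 = 0.3084 V
I_R2 = (V_1 - V_2)/R2 = (0.3084 - 0)/240 = 0.001285 A
P_R2 = I_R2² × R2 = (0.001285)² × 240 = 0.0003962 W

Final answer: 0.0003962 W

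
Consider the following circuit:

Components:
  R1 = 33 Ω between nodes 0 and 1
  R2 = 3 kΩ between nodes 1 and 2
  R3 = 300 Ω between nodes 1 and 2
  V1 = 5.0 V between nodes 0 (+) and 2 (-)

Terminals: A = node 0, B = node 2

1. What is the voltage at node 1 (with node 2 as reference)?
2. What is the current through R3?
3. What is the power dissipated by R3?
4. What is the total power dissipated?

Nodal analysis, taking node 2 as the 0 V reference.
Source V1 fixes V_0 = 5 V.
KCL at each unknown node (sum of currents leaving = 0; resistances in Ω):
  Node 1: (V_1 - 5)/33 + (V_1 - 0)/3000 + (V_1 - 0)/300 = 0
Collecting terms: 0.03397 × V_1 = 0.1515  =>  V_1 = 4.46 V
Part 1:
  Read off the nodal solution: V_1 = 4.46 V
Part 2:
  I_R3 = (V_1 - V_2)/R3 = (4.46 - 0)/300 = 0.01487 A
  Magnitude: I_R3 = 0.01487 A
Part 3:
  I_R3 = (V_1 - V_2)/R3 = (4.46 - 0)/300 = 0.01487 A
  P_R3 = I_R3² × R3 = (0.01487)² × 300 = 0.06631 W
Part 4:
  Power in each resistor, P = (ΔV)²/R:
    P_R1 = (5 - 4.46)²/33 = 0.008826 W
    P_R2 = (4.46 - 0)²/3000 = 0.006631 W
    P_R3 = (4.46 - 0)²/300 = 0.06631 W
  P_total = P_R1 + P_R2 + P_R3 = 0.08177 W

Final answers:
1. V_1 = 4.46 V
2. I_R3 = 0.01487 A
3. P_R3 = 0.06631 W
4. P_total = 0.08177 W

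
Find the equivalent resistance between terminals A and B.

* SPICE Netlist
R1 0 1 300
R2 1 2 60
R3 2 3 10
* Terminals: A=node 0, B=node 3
Reduce the network between node 0 (A) and node 3 (B) by series/parallel combination:
  Rs1 = R1 + R2 (series, joined only at node 1) = 300 + 60 = 360 Ω
  Rs2 = R3 + Rs1 (series, joined only at node 2) = 10 + 360 = 370 Ω
R_eq = 370 Ω

Final answer: 370 Ω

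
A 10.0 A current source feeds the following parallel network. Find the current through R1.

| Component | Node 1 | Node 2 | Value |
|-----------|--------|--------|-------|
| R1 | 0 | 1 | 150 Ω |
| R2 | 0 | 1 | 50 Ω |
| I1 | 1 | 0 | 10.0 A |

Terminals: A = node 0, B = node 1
All resistors sit directly between nodes 0 and 1, so they are in parallel and share one voltage V; the full source current 10 A splits among them.
1/R_par = 1/150 + 1/50 = 0.02667 S  =>  R_par = 37.5 Ω
V = I × R_par = 10 × 37.5 = 375 V
I_R1 = V/R1 = 375/150 = 2.5 A

Final answer: 2.5 A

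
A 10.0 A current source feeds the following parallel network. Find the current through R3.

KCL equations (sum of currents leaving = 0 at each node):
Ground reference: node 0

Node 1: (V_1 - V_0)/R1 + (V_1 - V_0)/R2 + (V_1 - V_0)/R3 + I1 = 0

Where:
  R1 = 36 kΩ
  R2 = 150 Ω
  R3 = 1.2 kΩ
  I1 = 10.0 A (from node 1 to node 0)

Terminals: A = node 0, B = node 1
All resistors sit directly between nodes 0 and 1, so they are in parallel and share one voltage V; the full source current 10 A splits among them.
1/R_par = 1/36000 + 1/150 + 1/1200 = 0.007528 S  =>  R_par = 132.8 Ω
V = I × R_par = 10 × 132.8 = 1328 V
I_R3 = V/R3 = 1328/1200 = 1.107 A

Final answer: 1.107 A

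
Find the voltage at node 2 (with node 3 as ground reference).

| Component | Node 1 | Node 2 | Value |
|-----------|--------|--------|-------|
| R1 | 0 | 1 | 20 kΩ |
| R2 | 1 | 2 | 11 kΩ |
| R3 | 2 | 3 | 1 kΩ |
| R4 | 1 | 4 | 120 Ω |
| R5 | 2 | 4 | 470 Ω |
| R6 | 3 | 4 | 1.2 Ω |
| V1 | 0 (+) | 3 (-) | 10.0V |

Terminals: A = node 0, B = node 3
Nodal analysis, taking node 3 as the 0 V reference.
Source V1 fixes V_0 = 10 V.
KCL at each unknown node (sum of currents leaving = 0; resistances in Ω):
  Node 1: (V_1 - 10)/20000 + (V_1 - V_2)/11000 + (V_1 - V_4)/120 = 0
  Node 2: (V_2 - V_1)/11000 + (V_2 - 0)/1000 + (V_2 - V_4)/470 = 0
  Node 4: (V_4 - V_1)/120 + (V_4 - V_2)/470 + (V_4 - 0)/1.2 = 0
Collecting terms (coefficients in siemens):
  0.008474·V_1 - 0.00009091·V_2 - 0.008333·V_4 = 0.0005
  0.003219·V_2 - 0.00009091·V_1 - 0.002128·V_4 = 0
  0.8438·V_4 - 0.008333·V_1 - 0.002128·V_2 = 0
Solving these 3 simultaneous equations (Gaussian elimination) gives:
  V_1 = 0.05961 V, V_2 = 0.002076 V, V_4 = 0.0005939 V
The requested potential is V_2 = 0.002076 V.

Final answer: V_2 = 0.002076 V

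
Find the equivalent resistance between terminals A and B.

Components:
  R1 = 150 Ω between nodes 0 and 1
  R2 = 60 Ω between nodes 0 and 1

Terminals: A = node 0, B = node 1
Reduce the network between node 0 (A) and node 1 (B) by series/parallel combination:
  Rp1 = R1 ‖ R2 (parallel, both between nodes 0 and 1) = 1/(1/150 + 1/60) = 42.86 Ω
R_eq = 42.86 Ω

Final answer: 42.86 Ω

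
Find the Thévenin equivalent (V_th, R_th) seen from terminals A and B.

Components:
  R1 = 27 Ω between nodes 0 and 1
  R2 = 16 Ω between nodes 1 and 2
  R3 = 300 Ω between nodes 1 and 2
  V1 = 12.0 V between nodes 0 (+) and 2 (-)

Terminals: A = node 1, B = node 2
Step 1 — V_th is the open-circuit voltage V_A - V_B (nothing connected across the terminals).
Nodal analysis, taking node 2 as the 0 V reference.
Source V1 fixes V_0 = 12 V.
KCL at each unknown node (sum of currents leaving = 0; resistances in Ω):
  Node 1: (V_1 - 12)/27 + (V_1 - 0)/16 + (V_1 - 0)/300 = 0
Collecting terms: 0.1029 × V_1 = 0.4444  =>  V_1 = 4.32 V
V_th = V_1 - V_2 = 4.32 - 0 = 4.32 V
Step 2 — R_th: zero the source — replace V1 by a short circuit (node 2 merges into node 0) — and find the resistance seen between A (node 1) and B (node 0).
Reduce the network between node 1 (A) and node 0 (B) by series/parallel combination:
  Rp1 = R1 ‖ R2 ‖ R3 (parallel, all between nodes 0 and 1) = 1/(1/27 + 1/16 + 1/300) = 9.721 Ω
R_th = 9.721 Ω

Final answer: V_th = 4.32 V, R_th = 9.721 Ω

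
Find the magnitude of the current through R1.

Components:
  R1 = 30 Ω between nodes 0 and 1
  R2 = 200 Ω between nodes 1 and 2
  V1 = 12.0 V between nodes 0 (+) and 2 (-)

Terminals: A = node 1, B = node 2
Nodal analysis, taking node 2 as the 0 V reference.
Source V1 fixes V_0 = 12 V.
KCL at each unknown node (sum of currents leaving = 0; resistances in Ω):
  Node 1: (V_1 - 12)/30 + (V_1 - 0)/200 = 0
Collecting terms: 0.03833 × V_1 = 0.4  =>  V_1 = 10.43 V
I_R1 = (V_0 - V_1)/R1 = (12 - 10.43)/30 = 0.05217 A
|I_R1| = 0.05217 A

Final answer: |I_R1| = 0.05217 A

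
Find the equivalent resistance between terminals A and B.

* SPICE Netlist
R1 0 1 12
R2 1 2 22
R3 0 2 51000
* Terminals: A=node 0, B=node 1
Reduce the network between node 0 (A) and node 1 (B) by series/parallel combination:
  Rs1 = R3 + R2 (series, joined only at node 2) = 51000 + 22 = 51020 Ω
  Rp1 = R1 ‖ Rs1 (parallel, both between nodes 0 and 1) = 1/(1/12 + 1/51020) = 12 Ω
R_eq = 12 Ω

Final answer: 12 Ω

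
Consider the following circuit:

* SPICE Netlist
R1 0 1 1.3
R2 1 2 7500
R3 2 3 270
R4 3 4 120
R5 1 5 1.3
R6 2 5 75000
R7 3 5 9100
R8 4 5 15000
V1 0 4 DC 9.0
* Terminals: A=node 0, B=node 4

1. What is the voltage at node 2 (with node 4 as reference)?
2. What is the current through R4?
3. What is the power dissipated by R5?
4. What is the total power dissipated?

Nodal analysis, taking node 4 as the 0 V reference.
Source V1 fixes V_0 = 9 V.
KCL at each unknown node (sum of currents leaving = 0; resistances in Ω):
  Node 1: (V_1 - 9)/1.3 + (V_1 - V_2)/7500 + (V_1 - V_5)/1.3 = 0
  Node 2: (V_2 - V_1)/7500 + (V_2 - V_3)/270 + (V_2 - V_5)/75000 = 0
  Node 3: (V_3 - V_2)/270 + (V_3 - 0)/120 + (V_3 - V_5)/9100 = 0
  Node 5: (V_5 - V_1)/1.3 + (V_5 - V_2)/75000 + (V_5 - V_3)/9100 + (V_5 - 0)/15000 = 0
Collecting terms (coefficients in siemens):
  1.539·V_1 - 0.0001333·V_2 - 0.7692·V_5 = 6.923
  0.00385·V_2 - 0.0001333·V_1 - 0.003704·V_3 - 0.00001333·V_5 = 0
  0.01215·V_3 - 0.003704·V_2 - 0.0001099·V_5 = 0
  0.7694·V_5 - 0.7692·V_1 - 0.00001333·V_2 - 0.0001099·V_3 = 0
Solving these 4 simultaneous equations (Gaussian elimination) gives:
  V_1 = 8.996 V, V_2 = 0.5956 V, V_3 = 0.263 V, V_5 = 8.994 V
Part 1:
  Read off the nodal solution: V_2 = 0.5956 V
Part 2:
  I_R4 = (V_3 - V_4)/R4 = (0.263 - 0)/120 = 0.002192 A
  Magnitude: I_R4 = 0.002192 A
Part 3:
  I_R5 = (V_1 - V_5)/R5 = (8.996 - 8.994)/1.3 = 0.001671 A
  P_R5 = I_R5² × R5 = (0.001671)² × 1.3 = 0.00000363 W
Part 4:
  Power in each resistor, P = (ΔV)²/R:
    P_R1 = (9 - 8.996)²/1.3 = 0.00001013 W
    P_R2 = (8.996 - 0.5956)²/7500 = 0.00941 W
    P_R3 = (0.5956 - 0.263)²/270 = 0.0004099 W
    P_R4 = (0.263 - 0)²/120 = 0.0005763 W
    P_R5 = (8.996 - 8.994)²/1.3 = 0.00000363 W
    P_R6 = (0.5956 - 8.994)²/75000 = 0.0009405 W
    P_R7 = (0.263 - 8.994)²/9100 = 0.008377 W
    P_R8 = (0 - 8.994)²/15000 = 0.005393 W
  P_total = P_R1 + P_R2 + P_R3 + P_R4 + P_R5 + P_R6 + P_R7 + P_R8 = 0.02512 W

Final answers:
1. V_2 = 0.5956 V
2. I_R4 = 0.002192 A
3. P_R5 = 3.63e-06 W
4. P_total = 0.02512 W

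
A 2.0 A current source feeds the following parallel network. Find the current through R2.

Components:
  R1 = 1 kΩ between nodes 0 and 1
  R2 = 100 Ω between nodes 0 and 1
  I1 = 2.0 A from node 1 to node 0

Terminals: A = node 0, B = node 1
All resistors sit directly between nodes 0 and 1, so they are in parallel and share one voltage V; the full source current 2 A splits among them.
1/R_par = 1/1000 + 1/100 = 0.011 S  =>  R_par = 90.91 Ω
V = I × R_par = 2 × 90.91 = 181.8 V
I_R2 = V/R2 = 181.8/100 = 1.818 A

Final answer: 1.818 A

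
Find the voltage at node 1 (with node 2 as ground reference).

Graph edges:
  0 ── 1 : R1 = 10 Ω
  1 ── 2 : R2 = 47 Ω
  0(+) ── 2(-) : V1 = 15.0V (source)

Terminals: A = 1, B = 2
Nodal analysis, taking node 2 as the 0 V reference.
Source V1 fixes V_0 = 15 V.
KCL at each unknown node (sum of currents leaving = 0; resistances in Ω):
  Node 1: (V_1 - 15)/10 + (V_1 - 0)/47 = 0
Collecting terms: 0.1213 × V_1 = 1.5  =>  V_1 = 12.37 V
The requested potential is V_1 = 12.37 V.

Final answer: V_1 = 12.37 V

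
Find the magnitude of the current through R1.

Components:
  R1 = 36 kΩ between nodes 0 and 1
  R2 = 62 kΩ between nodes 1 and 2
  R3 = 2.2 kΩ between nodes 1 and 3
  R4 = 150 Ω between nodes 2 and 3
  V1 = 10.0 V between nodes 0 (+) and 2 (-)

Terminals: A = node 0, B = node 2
Nodal analysis, taking node 2 as the 0 V reference.
Source V1 fixes V_0 = 10 V.
KCL at each unknown node (sum of currents leaving = 0; resistances in Ω):
  Node 1: (V_1 - 10)/36000 + (V_1 - 0)/62000 + (V_1 - V_3)/2200 = 0
  Node 3: (V_3 - V_1)/2200 + (V_3 - 0)/150 = 0
Collecting terms (coefficients in siemens):
  0.0004985·V_1 - 0.0004545·V_3 = 0.0002778
  0.007121·V_3 - 0.0004545·V_1 = 0
Determinant D = (0.0004985)(0.007121) - (-0.0004545)(-0.0004545) = 0.000003343
V_1 = [(0.0002778)(0.007121) - (-0.0004545)(0)]/D = 0.5917 V
V_3 = [(0.0004985)(0) - (0.0002778)(-0.0004545)]/D = 0.03777 V
I_R1 = (V_0 - V_1)/R1 = (10 - 0.5917)/36000 = 0.0002613 A
|I_R1| = 0.0002613 A

Final answer: |I_R1| = 0.0002613 A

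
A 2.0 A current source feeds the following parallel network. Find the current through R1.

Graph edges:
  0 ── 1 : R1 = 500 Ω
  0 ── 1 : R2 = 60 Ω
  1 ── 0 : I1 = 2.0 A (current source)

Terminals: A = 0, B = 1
All resistors sit directly between nodes 0 and 1, so they are in parallel and share one voltage V; the full source current 2 A splits among them.
1/R_par = 1/500 + 1/60 = 0.01867 S  =>  R_par = 53.57 Ω
V = I × R_par = 2 × 53.57 = 107.1 V
I_R1 = V/R1 = 107.1/500 = 0.2143 A

Final answer: 0.2143 A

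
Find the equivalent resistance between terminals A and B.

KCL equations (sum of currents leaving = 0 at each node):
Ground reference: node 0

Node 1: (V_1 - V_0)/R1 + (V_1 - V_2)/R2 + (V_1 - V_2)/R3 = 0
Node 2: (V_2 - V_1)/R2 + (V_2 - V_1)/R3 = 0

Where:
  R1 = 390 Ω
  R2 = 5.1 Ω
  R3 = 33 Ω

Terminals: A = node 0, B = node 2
Reduce the network between node 0 (A) and node 2 (B) by series/parallel combination:
  Rp1 = R2 ‖ R3 (parallel, both between nodes 1 and 2) = 1/(1/5.1 + 1/33) = 4.417 Ω
  Rs1 = R1 + Rp1 (series, joined only at node 1) = 390 + 4.417 = 394.4 Ω
R_eq = 394.4 Ω

Final answer: 394.4 Ω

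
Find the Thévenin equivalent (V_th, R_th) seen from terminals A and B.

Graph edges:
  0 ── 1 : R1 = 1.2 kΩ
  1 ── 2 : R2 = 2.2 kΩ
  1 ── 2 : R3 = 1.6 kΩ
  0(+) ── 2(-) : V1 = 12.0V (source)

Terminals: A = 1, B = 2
Step 1 — V_th is the open-circuit voltage V_A - V_B (nothing connected across the terminals).
Nodal analysis, taking node 2 as the 0 V reference.
Source V1 fixes V_0 = 12 V.
KCL at each unknown node (sum of currents leaving = 0; resistances in Ω):
  Node 1: (V_1 - 12)/1200 + (V_1 - 0)/2200 + (V_1 - 0)/1600 = 0
Collecting terms: 0.001913 × V_1 = 0.01  =>  V_1 = 5.228 V
V_th = V_1 - V_2 = 5.228 - 0 = 5.228 V
Step 2 — R_th: zero the source — replace V1 by a short circuit (node 2 merges into node 0) — and find the resistance seen between A (node 1) and B (node 0).
Reduce the network between node 1 (A) and node 0 (B) by series/parallel combination:
  Rp1 = R1 ‖ R2 ‖ R3 (parallel, all between nodes 0 and 1) = 1/(1/1200 + 1/2200 + 1/1600) = 522.8 Ω
R_th = 522.8 Ω

Final answer: V_th = 5.228 V, R_th = 522.8 Ω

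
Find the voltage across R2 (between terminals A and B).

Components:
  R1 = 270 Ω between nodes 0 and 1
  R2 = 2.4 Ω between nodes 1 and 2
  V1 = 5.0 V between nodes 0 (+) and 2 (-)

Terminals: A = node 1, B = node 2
R1 and R2 are in series across V1 (node 0 → node 1 → node 2), and the output A–B is taken across R2, so this is a voltage divider.
Series current: I = V1/(R1 + R2) = 5/(270 + 2.4) = 5/272.4 = 0.01836 A
V_R2 = I × R2 = V1 × R2/(R1 + R2) = 5 × 2.4/272.4 = 0.04405 V

Final answer: 0.04405 V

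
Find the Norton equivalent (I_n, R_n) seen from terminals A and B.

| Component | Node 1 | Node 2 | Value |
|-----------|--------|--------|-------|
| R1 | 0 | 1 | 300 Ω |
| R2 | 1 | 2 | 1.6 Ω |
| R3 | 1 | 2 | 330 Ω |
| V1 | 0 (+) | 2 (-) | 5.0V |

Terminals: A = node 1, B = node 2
Find the Thévenin equivalent first; then I_n = V_th/R_th and R_n = R_th.
Step 1 — V_th is the open-circuit voltage V_A - V_B (nothing connected across the terminals).
Nodal analysis, taking node 2 as the 0 V reference.
Source V1 fixes V_0 = 5 V.
KCL at each unknown node (sum of currents leaving = 0; resistances in Ω):
  Node 1: (V_1 - 5)/300 + (V_1 - 0)/1.6 + (V_1 - 0)/330 = 0
Collecting terms: 0.6314 × V_1 = 0.01667  =>  V_1 = 0.0264 V
V_th = V_1 - V_2 = 0.0264 - 0 = 0.0264 V
Step 2 — R_th: zero the source — replace V1 by a short circuit (node 2 merges into node 0) — and find the resistance seen between A (node 1) and B (node 0).
Reduce the network between node 1 (A) and node 0 (B) by series/parallel combination:
  Rp1 = R1 ‖ R2 ‖ R3 (parallel, all between nodes 0 and 1) = 1/(1/300 + 1/1.6 + 1/330) = 1.584 Ω
R_th = 1.584 Ω
I_n = V_th/R_th = 0.0264/1.584 = 0.01667 A, and R_n = R_th = 1.584 Ω

Final answer: I_n = 0.01667 A, R_n = 1.584 Ω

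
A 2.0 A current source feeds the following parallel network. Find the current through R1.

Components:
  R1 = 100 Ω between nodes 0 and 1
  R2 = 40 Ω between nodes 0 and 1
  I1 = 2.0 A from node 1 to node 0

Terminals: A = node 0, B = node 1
All resistors sit directly between nodes 0 and 1, so they are in parallel and share one voltage V; the full source current 2 A splits among them.
1/R_par = 1/100 + 1/40 = 0.035 S  =>  R_par = 28.57 Ω
V = I × R_par = 2 × 28.57 = 57.14 V
I_R1 = V/R1 = 57.14/100 = 0.5714 A

Final answer: 0.5714 A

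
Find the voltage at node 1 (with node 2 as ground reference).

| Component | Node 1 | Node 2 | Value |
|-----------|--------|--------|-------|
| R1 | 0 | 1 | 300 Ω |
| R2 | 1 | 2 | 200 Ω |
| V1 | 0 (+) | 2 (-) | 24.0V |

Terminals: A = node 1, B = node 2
Nodal analysis, taking node 2 as the 0 V reference.
Source V1 fixes V_0 = 24 V.
KCL at each unknown node (sum of currents leaving = 0; resistances in Ω):
  Node 1: (V_1 - 24)/300 + (V_1 - 0)/200 = 0
Collecting terms: 0.008333 × V_1 = 0.08  =>  V_1 = 9.6 V
The requested potential is V_1 = 9.6 V.

Final answer: V_1 = 9.6 V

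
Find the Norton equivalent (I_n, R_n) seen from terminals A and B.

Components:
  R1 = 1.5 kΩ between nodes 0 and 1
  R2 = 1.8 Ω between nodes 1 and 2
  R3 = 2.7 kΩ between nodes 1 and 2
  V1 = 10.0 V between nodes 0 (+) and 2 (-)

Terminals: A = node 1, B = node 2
Find the Thévenin equivalent first; then I_n = V_th/R_th and R_n = R_th.
Step 1 — V_th is the open-circuit voltage V_A - V_B (nothing connected across the terminals).
Nodal analysis, taking node 2 as the 0 V reference.
Source V1 fixes V_0 = 10 V.
KCL at each unknown node (sum of currents leaving = 0; resistances in Ω):
  Node 1: (V_1 - 10)/1500 + (V_1 - 0)/1.8 + (V_1 - 0)/2700 = 0
Collecting terms: 0.5566 × V_1 = 0.006667  =>  V_1 = 0.01198 V
V_th = V_1 - V_2 = 0.01198 - 0 = 0.01198 V
Step 2 — R_th: zero the source — replace V1 by a short circuit (node 2 merges into node 0) — and find the resistance seen between A (node 1) and B (node 0).
Reduce the network between node 1 (A) and node 0 (B) by series/parallel combination:
  Rp1 = R1 ‖ R2 ‖ R3 (parallel, all between nodes 0 and 1) = 1/(1/1500 + 1/1.8 + 1/2700) = 1.797 Ω
R_th = 1.797 Ω
I_n = V_th/R_th = 0.01198/1.797 = 0.006667 A, and R_n = R_th = 1.797 Ω

Final answer: I_n = 0.006667 A, R_n = 1.797 Ω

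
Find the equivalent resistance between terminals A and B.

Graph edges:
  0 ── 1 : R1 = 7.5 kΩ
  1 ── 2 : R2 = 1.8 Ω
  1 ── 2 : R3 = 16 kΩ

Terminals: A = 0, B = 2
Reduce the network between node 0 (A) and node 2 (B) by series/parallel combination:
  Rp1 = R2 ‖ R3 (parallel, both between nodes 1 and 2) = 1/(1/1.8 + 1/16000) = 1.8 Ω
  Rs1 = R1 + Rp1 (series, joined only at node 1) = 7500 + 1.8 = 7502 Ω
R_eq = 7.502 kΩ

Final answer: 7.502 kΩ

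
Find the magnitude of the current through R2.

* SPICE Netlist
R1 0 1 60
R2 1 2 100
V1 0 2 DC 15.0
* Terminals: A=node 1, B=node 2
Nodal analysis, taking node 2 as the 0 V reference.
Source V1 fixes V_0 = 15 V.
KCL at each unknown node (sum of currents leaving = 0; resistances in Ω):
  Node 1: (V_1 - 15)/60 + (V_1 - 0)/100 = 0
Collecting terms: 0.02667 × V_1 = 0.25  =>  V_1 = 9.375 V
I_R2 = (V_1 - V_2)/R2 = (9.375 - 0)/100 = 0.09375 A
|I_R2| = 0.09375 A

Final answer: |I_R2| = 0.09375 A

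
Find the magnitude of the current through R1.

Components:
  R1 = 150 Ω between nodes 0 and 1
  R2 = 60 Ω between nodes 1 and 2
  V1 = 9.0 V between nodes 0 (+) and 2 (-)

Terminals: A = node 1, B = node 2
Nodal analysis, taking node 2 as the 0 V reference.
Source V1 fixes V_0 = 9 V.
KCL at each unknown node (sum of currents leaving = 0; resistances in Ω):
  Node 1: (V_1 - 9)/150 + (V_1 - 0)/60 = 0
Collecting terms: 0.02333 × V_1 = 0.06  =>  V_1 = 2.571 V
I_R1 = (V_0 - V_1)/R1 = (9 - 2.571)/150 = 0.04286 A
|I_R1| = 0.04286 A

Final answer: |I_R1| = 0.04286 A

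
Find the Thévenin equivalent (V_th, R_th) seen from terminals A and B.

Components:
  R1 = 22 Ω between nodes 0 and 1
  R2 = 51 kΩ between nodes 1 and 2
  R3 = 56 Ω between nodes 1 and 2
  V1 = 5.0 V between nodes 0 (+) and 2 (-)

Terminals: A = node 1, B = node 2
Step 1 — V_th is the open-circuit voltage V_A - V_B (nothing connected across the terminals).
Nodal analysis, taking node 2 as the 0 V reference.
Source V1 fixes V_0 = 5 V.
KCL at each unknown node (sum of currents leaving = 0; resistances in Ω):
  Node 1: (V_1 - 5)/22 + (V_1 - 0)/51000 + (V_1 - 0)/56 = 0
Collecting terms: 0.06333 × V_1 = 0.2273  =>  V_1 = 3.589 V
V_th = V_1 - V_2 = 3.589 - 0 = 3.589 V
Step 2 — R_th: zero the source — replace V1 by a short circuit (node 2 merges into node 0) — and find the resistance seen between A (node 1) and B (node 0).
Reduce the network between node 1 (A) and node 0 (B) by series/parallel combination:
  Rp1 = R1 ‖ R2 ‖ R3 (parallel, all between nodes 0 and 1) = 1/(1/22 + 1/51000 + 1/56) = 15.79 Ω
R_th = 15.79 Ω

Final answer: V_th = 3.589 V, R_th = 15.79 Ω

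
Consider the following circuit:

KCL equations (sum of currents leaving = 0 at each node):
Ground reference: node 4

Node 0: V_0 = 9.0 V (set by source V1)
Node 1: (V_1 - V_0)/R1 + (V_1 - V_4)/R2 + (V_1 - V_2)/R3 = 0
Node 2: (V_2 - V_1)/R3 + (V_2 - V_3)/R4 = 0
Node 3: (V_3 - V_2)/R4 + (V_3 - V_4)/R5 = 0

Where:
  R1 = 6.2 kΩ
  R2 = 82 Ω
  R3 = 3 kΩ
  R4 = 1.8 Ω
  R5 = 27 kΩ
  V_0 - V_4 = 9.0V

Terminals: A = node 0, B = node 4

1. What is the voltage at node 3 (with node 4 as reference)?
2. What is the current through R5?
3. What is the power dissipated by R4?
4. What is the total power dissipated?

Nodal analysis, taking node 4 as the 0 V reference.
Source V1 fixes V_0 = 9 V.
KCL at each unknown node (sum of currents leaving = 0; resistances in Ω):
  Node 1: (V_1 - 9)/6200 + (V_1 - 0)/82 + (V_1 - V_2)/3000 = 0
  Node 2: (V_2 - V_1)/3000 + (V_2 - V_3)/1.8 = 0
  Node 3: (V_3 - V_2)/1.8 + (V_3 - 0)/27000 = 0
Collecting terms (coefficients in siemens):
  0.01269·V_1 - 0.0003333·V_2 = 0.001452
  0.5559·V_2 - 0.0003333·V_1 - 0.5556·V_3 = 0
  0.5556·V_3 - 0.5556·V_2 = 0
Solving these 3 simultaneous equations (Gaussian elimination) gives:
  V_1 = 0.1172 V, V_2 = 0.1054 V, V_3 = 0.1054 V
Part 1:
  Read off the nodal solution: V_3 = 0.1054 V
Part 2:
  I_R5 = (V_3 - V_4)/R5 = (0.1054 - 0)/27000 = 0.000003905 A
  Magnitude: I_R5 = 0.000003905 A
Part 3:
  I_R4 = (V_2 - V_3)/R4 = (0.1054 - 0.1054)/1.8 = 0.000003905 A
  P_R4 = I_R4² × R4 = (0.000003905)² × 1.8 = 0.00000000002745 W
Part 4:
  Power in each resistor, P = (ΔV)²/R:
    P_R1 = (9 - 0.1172)²/6200 = 0.01273 W
    P_R2 = (0.1172 - 0)²/82 = 0.0001674 W
    P_R3 = (0.1172 - 0.1054)²/3000 = 0.00000004575 W
    P_R4 = (0.1054 - 0.1054)²/1.8 = 0.00000000002745 W
    P_R5 = (0.1054 - 0)²/27000 = 0.0000004118 W
  P_total = P_R1 + P_R2 + P_R3 + P_R4 + P_R5 = 0.01289 W

Final answers:
1. V_3 = 0.1054 V
2. I_R5 = 3.905e-06 A
3. P_R4 = 2.745e-11 W
4. P_total = 0.01289 W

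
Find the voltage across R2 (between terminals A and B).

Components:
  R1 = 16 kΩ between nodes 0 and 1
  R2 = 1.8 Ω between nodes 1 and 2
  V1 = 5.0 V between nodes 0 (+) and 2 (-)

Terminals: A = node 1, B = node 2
R1 and R2 are in series across V1 (node 0 → node 1 → node 2), and the output A–B is taken across R2, so this is a voltage divider.
Series current: I = V1/(R1 + R2) = 5/(16000 + 1.8) = 5/16000 = 0.0003125 A
V_R2 = I × R2 = V1 × R2/(R1 + R2) = 5 × 1.8/16000 = 0.0005624 V

Final answer: 0.0005624 V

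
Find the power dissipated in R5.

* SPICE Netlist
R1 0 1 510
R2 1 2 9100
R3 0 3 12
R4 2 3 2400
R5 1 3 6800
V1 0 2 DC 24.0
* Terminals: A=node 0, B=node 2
Nodal analysis, taking node 2 as the 0 V reference.
Source V1 fixes V_0 = 24 V.
KCL at each unknown node (sum of currents leaving = 0; resistances in Ω):
  Node 1: (V_1 - 24)/510 + (V_1 - 0)/9100 + (V_1 - V_3)/6800 = 0
  Node 3: (V_3 - 24)/12 + (V_3 - 0)/2400 + (V_3 - V_1)/6800 = 0
Collecting terms (coefficients in siemens):
  0.002218·V_1 - 0.0001471·V_3 = 0.04706
  0.0839·V_3 - 0.0001471·V_1 = 2
Determinant D = (0.002218)(0.0839) - (-0.0001471)(-0.0001471) = 0.000186
V_1 = [(0.04706)(0.0839) - (-0.0001471)(2)]/D = 22.8 V
V_3 = [(0.002218)(2) - (0.04706)(-0.0001471)]/D = 23.88 V
I_R5 = (V_1 - V_3)/R5 = (22.8 - 23.88)/6800 = -0.0001582 A
P_R5 = I_R5² × R5 = (-0.0001582)² × 6800 = 0.0001703 W

Final answer: 0.0001703 W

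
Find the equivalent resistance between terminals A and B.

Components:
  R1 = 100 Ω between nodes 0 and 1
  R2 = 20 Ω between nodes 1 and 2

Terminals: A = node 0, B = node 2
Reduce the network between node 0 (A) and node 2 (B) by series/parallel combination:
  Rs1 = R1 + R2 (series, joined only at node 1) = 100 + 20 = 120 Ω
R_eq = 120 Ω

Final answer: 120 Ω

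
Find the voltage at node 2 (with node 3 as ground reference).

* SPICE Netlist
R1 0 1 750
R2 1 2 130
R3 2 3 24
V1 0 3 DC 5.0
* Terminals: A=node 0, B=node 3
Nodal analysis, taking node 3 as the 0 V reference.
Source V1 fixes V_0 = 5 V.
KCL at each unknown node (sum of currents leaving = 0; resistances in Ω):
  Node 1: (V_1 - 5)/750 + (V_1 - V_2)/130 = 0
  Node 2: (V_2 - V_1)/130 + (V_2 - 0)/24 = 0
Collecting terms (coefficients in siemens):
  0.009026·V_1 - 0.007692·V_2 = 0.006667
  0.04936·V_2 - 0.007692·V_1 = 0
Determinant D = (0.009026)(0.04936) - (-0.007692)(-0.007692) = 0.0003863
V_1 = [(0.006667)(0.04936) - (-0.007692)(0)]/D = 0.8518 V
V_2 = [(0.009026)(0) - (0.006667)(-0.007692)]/D = 0.1327 V
The requested potential is V_2 = 0.1327 V.

Final answer: V_2 = 0.1327 V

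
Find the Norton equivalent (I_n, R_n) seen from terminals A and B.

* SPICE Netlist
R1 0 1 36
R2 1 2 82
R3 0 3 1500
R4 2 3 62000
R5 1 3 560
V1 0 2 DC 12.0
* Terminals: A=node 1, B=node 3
Find the Thévenin equivalent first; then I_n = V_th/R_th and R_n = R_th.
Step 1 — V_th is the open-circuit voltage V_A - V_B (nothing connected across the terminals).
Nodal analysis, taking node 2 as the 0 V reference.
Source V1 fixes V_0 = 12 V.
KCL at each unknown node (sum of currents leaving = 0; resistances in Ω):
  Node 1: (V_1 - 12)/36 + (V_1 - 0)/82 + (V_1 - V_3)/560 = 0
  Node 3: (V_3 - 12)/1500 + (V_3 - 0)/62000 + (V_3 - V_1)/560 = 0
Collecting terms (coefficients in siemens):
  0.04176·V_1 - 0.001786·V_3 = 0.3333
  0.002469·V_3 - 0.001786·V_1 = 0.008
Determinant D = (0.04176)(0.002469) - (-0.001786)(-0.001786) = 0.00009989
V_1 = [(0.3333)(0.002469) - (-0.001786)(0.008)]/D = 8.38 V
V_3 = [(0.04176)(0.008) - (0.3333)(-0.001786)]/D = 9.303 V
V_th = V_1 - V_3 = 8.38 - 9.303 = -0.9228 V
Step 2 — R_th: zero the source — replace V1 by a short circuit (node 2 merges into node 0) — and find the resistance seen between A (node 1) and B (node 3).
Reduce the network between node 1 (A) and node 3 (B) by series/parallel combination:
  Rp1 = R1 ‖ R2 (parallel, both between nodes 0 and 1) = 1/(1/36 + 1/82) = 25.02 Ω
  Rp2 = R3 ‖ R4 (parallel, both between nodes 0 and 3) = 1/(1/1500 + 1/62000) = 1465 Ω
  Rs1 = Rp1 + Rp2 (series, joined only at node 0) = 25.02 + 1465 = 1490 Ω
  Rp3 = R5 ‖ Rs1 (parallel, both between nodes 1 and 3) = 1/(1/560 + 1/1490) = 407 Ω
R_th = 407 Ω
I_n = V_th/R_th = -0.9228/407 = -0.002267 A, and R_n = R_th = 407 Ω

Final answer: I_n = -0.002267 A, R_n = 407 Ω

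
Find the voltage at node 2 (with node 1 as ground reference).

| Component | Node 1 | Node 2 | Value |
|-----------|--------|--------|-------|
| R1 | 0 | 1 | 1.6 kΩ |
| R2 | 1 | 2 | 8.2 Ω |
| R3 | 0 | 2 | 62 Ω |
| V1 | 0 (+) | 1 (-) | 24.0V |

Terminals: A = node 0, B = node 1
Nodal analysis, taking node 1 as the 0 V reference.
Source V1 fixes V_0 = 24 V.
KCL at each unknown node (sum of currents leaving = 0; resistances in Ω):
  Node 2: (V_2 - 0)/8.2 + (V_2 - 24)/62 = 0
Collecting terms: 0.1381 × V_2 = 0.3871  =>  V_2 = 2.803 V
The requested potential is V_2 = 2.803 V.

Final answer: V_2 = 2.803 V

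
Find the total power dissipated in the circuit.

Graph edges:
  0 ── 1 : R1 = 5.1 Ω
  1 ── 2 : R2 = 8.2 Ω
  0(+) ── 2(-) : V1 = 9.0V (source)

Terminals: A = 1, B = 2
Nodal analysis, taking node 2 as the 0 V reference.
Source V1 fixes V_0 = 9 V.
KCL at each unknown node (sum of currents leaving = 0; resistances in Ω):
  Node 1: (V_1 - 9)/5.1 + (V_1 - 0)/8.2 = 0
Collecting terms: 0.318 × V_1 = 1.765  =>  V_1 = 5.549 V
Power in each resistor, P = (ΔV)²/R:
  P_R1 = (9 - 5.549)²/5.1 = 2.335 W
  P_R2 = (5.549 - 0)²/8.2 = 3.755 W
P_total = P_R1 + P_R2 = 6.09 W

Final answer: 6.09 W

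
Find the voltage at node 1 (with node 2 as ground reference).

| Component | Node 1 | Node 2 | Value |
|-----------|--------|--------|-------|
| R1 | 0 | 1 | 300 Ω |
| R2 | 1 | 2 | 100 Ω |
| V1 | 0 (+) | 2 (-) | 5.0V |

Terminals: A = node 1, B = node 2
Nodal analysis, taking node 2 as the 0 V reference.
Source V1 fixes V_0 = 5 V.
KCL at each unknown node (sum of currents leaving = 0; resistances in Ω):
  Node 1: (V_1 - 5)/300 + (V_1 - 0)/100 = 0
Collecting terms: 0.01333 × V_1 = 0.01667  =>  V_1 = 1.25 V
The requested potential is V_1 = 1.25 V.

Final answer: V_1 = 1.25 V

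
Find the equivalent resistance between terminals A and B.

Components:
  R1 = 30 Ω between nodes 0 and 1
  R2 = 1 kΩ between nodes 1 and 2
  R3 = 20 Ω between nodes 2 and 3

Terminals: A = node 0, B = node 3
Reduce the network between node 0 (A) and node 3 (B) by series/parallel combination:
  Rs1 = R1 + R2 (series, joined only at node 1) = 30 + 1000 = 1030 Ω
  Rs2 = R3 + Rs1 (series, joined only at node 2) = 20 + 1030 = 1050 Ω
R_eq = 1.05 kΩ

Final answer: 1.05 kΩ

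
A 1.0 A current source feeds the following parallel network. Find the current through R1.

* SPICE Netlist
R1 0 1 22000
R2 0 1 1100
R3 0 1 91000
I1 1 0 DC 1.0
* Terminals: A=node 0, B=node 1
All resistors sit directly between nodes 0 and 1, so they are in parallel and share one voltage V; the full source current 1 A splits among them.
1/R_par = 1/22000 + 1/1100 + 1/91000 = 0.0009655 S  =>  R_par = 1036 Ω
V = I × R_par = 1 × 1036 = 1036 V
I_R1 = V/R1 = 1036/22000 = 0.04708 A

Final answer: 0.04708 A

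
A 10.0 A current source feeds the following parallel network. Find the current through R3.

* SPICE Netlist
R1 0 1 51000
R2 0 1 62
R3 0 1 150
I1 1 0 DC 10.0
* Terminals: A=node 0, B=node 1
All resistors sit directly between nodes 0 and 1, so they are in parallel and share one voltage V; the full source current 10 A splits among them.
1/R_par = 1/51000 + 1/62 + 1/150 = 0.02282 S  =>  R_par = 43.83 Ω
V = I × R_par = 10 × 43.83 = 438.3 V
I_R3 = V/R3 = 438.3/150 = 2.922 A

Final answer: 2.922 A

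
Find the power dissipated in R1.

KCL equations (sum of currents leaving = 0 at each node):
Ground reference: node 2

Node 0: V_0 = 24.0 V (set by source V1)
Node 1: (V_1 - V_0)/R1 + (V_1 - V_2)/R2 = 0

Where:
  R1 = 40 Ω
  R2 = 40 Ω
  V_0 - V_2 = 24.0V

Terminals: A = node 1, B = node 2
Nodal analysis, taking node 2 as the 0 V reference.
Source V1 fixes V_0 = 24 V.
KCL at each unknown node (sum of currents leaving = 0; resistances in Ω):
  Node 1: (V_1 - 24)/40 + (V_1 - 0)/40 = 0
Collecting terms: 0.05 × V_1 = 0.6  =>  V_1 = 12 V
I_R1 = (V_0 - V_1)/R1 = (24 - 12)/40 = 0.3 A
P_R1 = I_R1² × R1 = (0.3)² × 40 = 3.6 W

Final answer: 3.6 W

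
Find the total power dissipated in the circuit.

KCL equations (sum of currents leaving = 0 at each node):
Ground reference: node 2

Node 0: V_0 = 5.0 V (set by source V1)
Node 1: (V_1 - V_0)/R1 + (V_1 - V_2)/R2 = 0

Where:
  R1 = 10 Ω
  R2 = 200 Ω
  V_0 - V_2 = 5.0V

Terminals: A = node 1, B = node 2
Nodal analysis, taking node 2 as the 0 V reference.
Source V1 fixes V_0 = 5 V.
KCL at each unknown node (sum of currents leaving = 0; resistances in Ω):
  Node 1: (V_1 - 5)/10 + (V_1 - 0)/200 = 0
Collecting terms: 0.105 × V_1 = 0.5  =>  V_1 = 4.762 V
Power in each resistor, P = (ΔV)²/R:
  P_R1 = (5 - 4.762)²/10 = 0.005669 W
  P_R2 = (4.762 - 0)²/200 = 0.1134 W
P_total = P_R1 + P_R2 = 0.119 W

Final answer: 0.119 W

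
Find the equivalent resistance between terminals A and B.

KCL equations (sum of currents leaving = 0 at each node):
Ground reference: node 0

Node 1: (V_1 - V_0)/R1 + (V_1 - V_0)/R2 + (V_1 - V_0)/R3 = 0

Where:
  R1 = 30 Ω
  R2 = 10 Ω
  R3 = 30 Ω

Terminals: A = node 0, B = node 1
Reduce the network between node 0 (A) and node 1 (B) by series/parallel combination:
  Rp1 = R1 ‖ R2 ‖ R3 (parallel, all between nodes 0 and 1) = 1/(1/30 + 1/10 + 1/30) = 6 Ω
R_eq = 6 Ω

Final answer: 6 Ω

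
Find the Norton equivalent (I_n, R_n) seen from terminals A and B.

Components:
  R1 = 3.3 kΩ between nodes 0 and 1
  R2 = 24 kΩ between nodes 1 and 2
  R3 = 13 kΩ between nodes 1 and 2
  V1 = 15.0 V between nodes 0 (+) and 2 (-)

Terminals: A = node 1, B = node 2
Find the Thévenin equivalent first; then I_n = V_th/R_th and R_n = R_th.
Step 1 — V_th is the open-circuit voltage V_A - V_B (nothing connected across the terminals).
Nodal analysis, taking node 2 as the 0 V reference.
Source V1 fixes V_0 = 15 V.
KCL at each unknown node (sum of currents leaving = 0; resistances in Ω):
  Node 1: (V_1 - 15)/3300 + (V_1 - 0)/24000 + (V_1 - 0)/13000 = 0
Collecting terms: 0.0004216 × V_1 = 0.004545  =>  V_1 = 10.78 V
V_th = V_1 - V_2 = 10.78 - 0 = 10.78 V
Step 2 — R_th: zero the source — replace V1 by a short circuit (node 2 merges into node 0) — and find the resistance seen between A (node 1) and B (node 0).
Reduce the network between node 1 (A) and node 0 (B) by series/parallel combination:
  Rp1 = R1 ‖ R2 ‖ R3 (parallel, all between nodes 0 and 1) = 1/(1/3300 + 1/24000 + 1/13000) = 2372 Ω
R_th = 2.372 kΩ
I_n = V_th/R_th = 10.78/2372 = 0.004545 A, and R_n = R_th = 2.372 kΩ

Final answer: I_n = 0.004545 A, R_n = 2.372 kΩ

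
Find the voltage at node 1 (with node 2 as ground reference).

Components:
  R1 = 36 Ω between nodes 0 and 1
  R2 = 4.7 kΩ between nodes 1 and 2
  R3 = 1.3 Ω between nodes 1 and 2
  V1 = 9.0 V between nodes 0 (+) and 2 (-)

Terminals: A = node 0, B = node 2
Nodal analysis, taking node 2 as the 0 V reference.
Source V1 fixes V_0 = 9 V.
KCL at each unknown node (sum of currents leaving = 0; resistances in Ω):
  Node 1: (V_1 - 9)/36 + (V_1 - 0)/4700 + (V_1 - 0)/1.3 = 0
Collecting terms: 0.7972 × V_1 = 0.25  =>  V_1 = 0.3136 V
The requested potential is V_1 = 0.3136 V.

Final answer: V_1 = 0.3136 V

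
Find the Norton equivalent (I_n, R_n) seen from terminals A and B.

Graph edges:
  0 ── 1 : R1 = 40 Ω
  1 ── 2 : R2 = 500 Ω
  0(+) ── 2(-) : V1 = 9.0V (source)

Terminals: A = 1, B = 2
Find the Thévenin equivalent first; then I_n = V_th/R_th and R_n = R_th.
Step 1 — V_th is the open-circuit voltage V_A - V_B (nothing connected across the terminals).
Nodal analysis, taking node 2 as the 0 V reference.
Source V1 fixes V_0 = 9 V.
KCL at each unknown node (sum of currents leaving = 0; resistances in Ω):
  Node 1: (V_1 - 9)/40 + (V_1 - 0)/500 = 0
Collecting terms: 0.027 × V_1 = 0.225  =>  V_1 = 8.333 V
V_th = V_1 - V_2 = 8.333 - 0 = 8.333 V
Step 2 — R_th: zero the source — replace V1 by a short circuit (node 2 merges into node 0) — and find the resistance seen between A (node 1) and B (node 0).
Reduce the network between node 1 (A) and node 0 (B) by series/parallel combination:
  Rp1 = R1 ‖ R2 (parallel, both between nodes 0 and 1) = 1/(1/40 + 1/500) = 37.04 Ω
R_th = 37.04 Ω
I_n = V_th/R_th = 8.333/37.04 = 0.225 A, and R_n = R_th = 37.04 Ω

Final answer: I_n = 0.225 A, R_n = 37.04 Ω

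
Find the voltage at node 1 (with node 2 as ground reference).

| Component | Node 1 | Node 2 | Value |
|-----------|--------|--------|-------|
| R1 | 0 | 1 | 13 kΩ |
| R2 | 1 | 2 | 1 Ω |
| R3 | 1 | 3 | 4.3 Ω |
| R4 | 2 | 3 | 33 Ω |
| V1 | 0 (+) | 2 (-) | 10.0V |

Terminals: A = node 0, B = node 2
Nodal analysis, taking node 2 as the 0 V reference.
Source V1 fixes V_0 = 10 V.
KCL at each unknown node (sum of currents leaving = 0; resistances in Ω):
  Node 1: (V_1 - 10)/13000 + (V_1 - 0)/1 + (V_1 - V_3)/4.3 = 0
  Node 3: (V_3 - V_1)/4.3 + (V_3 - 0)/33 = 0
Collecting terms (coefficients in siemens):
  1.233·V_1 - 0.2326·V_3 = 0.0007692
  0.2629·V_3 - 0.2326·V_1 = 0
Determinant D = (1.233)(0.2629) - (-0.2326)(-0.2326) = 0.2699
V_1 = [(0.0007692)(0.2629) - (-0.2326)(0)]/D = 0.0007491 V
V_3 = [(1.233)(0) - (0.0007692)(-0.2326)]/D = 0.0006627 V
The requested potential is V_1 = 0.0007491 V.

Final answer: V_1 = 0.0007491 V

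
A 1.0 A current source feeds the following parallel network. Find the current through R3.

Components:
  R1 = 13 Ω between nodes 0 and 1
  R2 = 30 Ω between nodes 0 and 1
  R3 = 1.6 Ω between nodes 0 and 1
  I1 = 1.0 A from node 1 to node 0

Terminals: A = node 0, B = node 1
All resistors sit directly between nodes 0 and 1, so they are in parallel and share one voltage V; the full source current 1 A splits among them.
1/R_par = 1/13 + 1/30 + 1/1.6 = 0.7353 S  =>  R_par = 1.36 Ω
V = I × R_par = 1 × 1.36 = 1.36 V
I_R3 = V/R3 = 1.36/1.6 = 0.85 A

Final answer: 0.85 A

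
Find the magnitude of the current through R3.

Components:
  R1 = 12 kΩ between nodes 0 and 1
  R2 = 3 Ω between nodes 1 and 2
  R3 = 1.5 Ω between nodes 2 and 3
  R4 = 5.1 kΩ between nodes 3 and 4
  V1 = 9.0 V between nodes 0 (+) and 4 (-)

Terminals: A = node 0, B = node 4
Nodal analysis, taking node 4 as the 0 V reference.
Source V1 fixes V_0 = 9 V.
KCL at each unknown node (sum of currents leaving = 0; resistances in Ω):
  Node 1: (V_1 - 9)/12000 + (V_1 - V_2)/3 = 0
  Node 2: (V_2 - V_1)/3 + (V_2 - V_3)/1.5 = 0
  Node 3: (V_3 - V_2)/1.5 + (V_3 - 0)/5100 = 0
Collecting terms (coefficients in siemens):
  0.3334·V_1 - 0.3333·V_2 = 0.00075
  1·V_2 - 0.3333·V_1 - 0.6667·V_3 = 0
  0.6669·V_3 - 0.6667·V_2 = 0
Solving these 3 simultaneous equations (Gaussian elimination) gives:
  V_1 = 2.686 V, V_2 = 2.684 V, V_3 = 2.684 V
I_R3 = (V_2 - V_3)/R3 = (2.684 - 2.684)/1.5 = 0.0005262 A
|I_R3| = 0.0005262 A

Final answer: |I_R3| = 0.0005262 A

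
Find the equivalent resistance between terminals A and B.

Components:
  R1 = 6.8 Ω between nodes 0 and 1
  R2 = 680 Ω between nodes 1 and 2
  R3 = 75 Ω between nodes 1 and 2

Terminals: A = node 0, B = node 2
Reduce the network between node 0 (A) and node 2 (B) by series/parallel combination:
  Rp1 = R2 ‖ R3 (parallel, both between nodes 1 and 2) = 1/(1/680 + 1/75) = 67.55 Ω
  Rs1 = R1 + Rp1 (series, joined only at node 1) = 6.8 + 67.55 = 74.35 Ω
R_eq = 74.35 Ω

Final answer: 74.35 Ω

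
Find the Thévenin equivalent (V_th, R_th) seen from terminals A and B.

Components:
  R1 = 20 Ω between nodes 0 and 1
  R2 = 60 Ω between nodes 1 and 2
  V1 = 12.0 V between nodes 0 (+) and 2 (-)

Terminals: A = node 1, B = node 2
Step 1 — V_th is the open-circuit voltage V_A - V_B (nothing connected across the terminals).
Nodal analysis, taking node 2 as the 0 V reference.
Source V1 fixes V_0 = 12 V.
KCL at each unknown node (sum of currents leaving = 0; resistances in Ω):
  Node 1: (V_1 - 12)/20 + (V_1 - 0)/60 = 0
Collecting terms: 0.06667 × V_1 = 0.6  =>  V_1 = 9 V
V_th = V_1 - V_2 = 9 - 0 = 9 V
Step 2 — R_th: zero the source — replace V1 by a short circuit (node 2 merges into node 0) — and find the resistance seen between A (node 1) and B (node 0).
Reduce the network between node 1 (A) and node 0 (B) by series/parallel combination:
  Rp1 = R1 ‖ R2 (parallel, both between nodes 0 and 1) = 1/(1/20 + 1/60) = 15 Ω
R_th = 15 Ω

Final answer: V_th = 9 V, R_th = 15 Ω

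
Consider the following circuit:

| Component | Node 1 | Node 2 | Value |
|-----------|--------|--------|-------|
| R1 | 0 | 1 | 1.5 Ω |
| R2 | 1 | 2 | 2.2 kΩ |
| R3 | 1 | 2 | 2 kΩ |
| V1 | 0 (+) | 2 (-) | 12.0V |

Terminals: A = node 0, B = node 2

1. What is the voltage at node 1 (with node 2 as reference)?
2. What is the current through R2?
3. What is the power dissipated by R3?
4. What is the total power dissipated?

Nodal analysis, taking node 2 as the 0 V reference.
Source V1 fixes V_0 = 12 V.
KCL at each unknown node (sum of currents leaving = 0; resistances in Ω):
  Node 1: (V_1 - 12)/1.5 + (V_1 - 0)/2200 + (V_1 - 0)/2000 = 0
Collecting terms: 0.6676 × V_1 = 8  =>  V_1 = 11.98 V
Part 1:
  Read off the nodal solution: V_1 = 11.98 V
Part 2:
  I_R2 = (V_1 - V_2)/R2 = (11.98 - 0)/2200 = 0.005447 A
  Magnitude: I_R2 = 0.005447 A
Part 3:
  I_R3 = (V_1 - V_2)/R3 = (11.98 - 0)/2000 = 0.005991 A
  P_R3 = I_R3² × R3 = (0.005991)² × 2000 = 0.07179 W
Part 4:
  Power in each resistor, P = (ΔV)²/R:
    P_R1 = (12 - 11.98)²/1.5 = 0.0001962 W
    P_R2 = (11.98 - 0)²/2200 = 0.06527 W
    P_R3 = (11.98 - 0)²/2000 = 0.07179 W
  P_total = P_R1 + P_R2 + P_R3 = 0.1373 W

Final answers:
1. V_1 = 11.98 V
2. I_R2 = 0.005447 A
3. P_R3 = 0.07179 W
4. P_total = 0.1373 W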